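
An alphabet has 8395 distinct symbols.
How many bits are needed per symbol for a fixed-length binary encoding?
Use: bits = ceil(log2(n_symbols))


log2(8395) = 13.0353
Bracket: 2^13 = 8192 < 8395 <= 2^14 = 16384
So ceil(log2(8395)) = 14

bits = ceil(log2(8395)) = ceil(13.0353) = 14 bits


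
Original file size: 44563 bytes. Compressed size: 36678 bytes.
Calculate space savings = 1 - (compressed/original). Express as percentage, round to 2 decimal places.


ratio = compressed/original = 36678/44563 = 0.823059
savings = 1 - ratio = 1 - 0.823059 = 0.176941
as a percentage: 0.176941 * 100 = 17.69%

Space savings = 1 - 36678/44563 = 17.69%


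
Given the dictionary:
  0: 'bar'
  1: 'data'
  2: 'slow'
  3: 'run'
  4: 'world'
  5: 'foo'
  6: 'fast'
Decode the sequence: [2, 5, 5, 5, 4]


Look up each index in the dictionary:
  2 -> 'slow'
  5 -> 'foo'
  5 -> 'foo'
  5 -> 'foo'
  4 -> 'world'

Decoded: "slow foo foo foo world"


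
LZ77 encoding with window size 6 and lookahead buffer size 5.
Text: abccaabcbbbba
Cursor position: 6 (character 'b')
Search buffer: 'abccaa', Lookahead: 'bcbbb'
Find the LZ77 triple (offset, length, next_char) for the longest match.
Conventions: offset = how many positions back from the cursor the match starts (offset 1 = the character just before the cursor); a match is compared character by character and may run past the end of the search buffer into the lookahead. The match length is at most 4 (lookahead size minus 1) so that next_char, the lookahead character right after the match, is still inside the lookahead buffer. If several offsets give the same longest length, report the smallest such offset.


Try each offset into the search buffer:
  offset=1 (pos 5, char 'a'): match length 0
  offset=2 (pos 4, char 'a'): match length 0
  offset=3 (pos 3, char 'c'): match length 0
  offset=4 (pos 2, char 'c'): match length 0
  offset=5 (pos 1, char 'b'): match length 2
  offset=6 (pos 0, char 'a'): match length 0
Longest match has length 2 at offset 5.
next_char = character at position 6 + 2 = 8 -> 'b'

Best match: offset=5, length=2 (matching 'bc' starting at position 1)
LZ77 triple: (5, 2, 'b')


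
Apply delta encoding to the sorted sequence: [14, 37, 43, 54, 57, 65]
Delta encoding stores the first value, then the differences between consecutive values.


First value: 14
Deltas:
  37 - 14 = 23
  43 - 37 = 6
  54 - 43 = 11
  57 - 54 = 3
  65 - 57 = 8


Delta encoded: [14, 23, 6, 11, 3, 8]


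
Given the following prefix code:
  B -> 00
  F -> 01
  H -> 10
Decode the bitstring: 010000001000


Decoding step by step:
Bits 01 -> F
Bits 00 -> B
Bits 00 -> B
Bits 00 -> B
Bits 10 -> H
Bits 00 -> B


Decoded message: FBBBHB


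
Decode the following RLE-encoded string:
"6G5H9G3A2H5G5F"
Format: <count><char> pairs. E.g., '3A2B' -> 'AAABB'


Expanding each <count><char> pair:
  6G -> 'GGGGGG'
  5H -> 'HHHHH'
  9G -> 'GGGGGGGGG'
  3A -> 'AAA'
  2H -> 'HH'
  5G -> 'GGGGG'
  5F -> 'FFFFF'

Decoded = GGGGGGHHHHHGGGGGGGGGAAAHHGGGGGFFFFF


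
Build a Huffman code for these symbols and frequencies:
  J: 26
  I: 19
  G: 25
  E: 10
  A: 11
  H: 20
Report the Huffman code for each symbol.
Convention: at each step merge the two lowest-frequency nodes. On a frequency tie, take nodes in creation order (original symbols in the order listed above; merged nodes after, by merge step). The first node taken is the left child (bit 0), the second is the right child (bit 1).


Huffman tree construction:
Step 1: Merge E(10) + A(11) = 21
Step 2: Merge I(19) + H(20) = 39
Step 3: Merge (E+A)(21) + G(25) = 46
Step 4: Merge J(26) + (I+H)(39) = 65
Step 5: Merge ((E+A)+G)(46) + (J+(I+H))(65) = 111
Read each symbol's code off the tree from the root (left child = 0, right child = 1).

Codes:
  J: 10 (length 2)
  I: 110 (length 3)
  G: 01 (length 2)
  E: 000 (length 3)
  A: 001 (length 3)
  H: 111 (length 3)
Average code length: 282/111 = 2.5405 bits/symbol


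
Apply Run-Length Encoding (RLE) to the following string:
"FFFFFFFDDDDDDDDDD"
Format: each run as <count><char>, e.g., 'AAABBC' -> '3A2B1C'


Scanning runs left to right:
  i=0: run of 'F' x 7 -> '7F'
  i=7: run of 'D' x 10 -> '10D'

RLE = 7F10D


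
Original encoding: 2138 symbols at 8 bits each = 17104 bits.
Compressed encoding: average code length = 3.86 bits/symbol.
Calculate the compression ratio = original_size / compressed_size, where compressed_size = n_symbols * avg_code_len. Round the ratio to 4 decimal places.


original_size = n_symbols * orig_bits = 2138 * 8 = 17104 bits
compressed_size = n_symbols * avg_code_len = 2138 * 3.86 = 8252.68 bits
ratio = original_size / compressed_size = 17104 / 8252.68 = 2.0725

Compression ratio = 2.0725


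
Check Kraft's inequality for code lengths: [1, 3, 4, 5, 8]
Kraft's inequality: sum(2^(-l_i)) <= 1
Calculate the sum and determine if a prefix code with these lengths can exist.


Sum = 2^(-1) + 2^(-3) + 2^(-4) + 2^(-5) + 2^(-8)
    = 0.5 + 0.125 + 0.0625 + 0.03125 + 0.00390625
    = 185/256 = 0.72265625
Since 0.72265625 <= 1, Kraft's inequality IS satisfied.
A prefix code with these lengths CAN exist.

Kraft sum = 0.72265625. Satisfied.


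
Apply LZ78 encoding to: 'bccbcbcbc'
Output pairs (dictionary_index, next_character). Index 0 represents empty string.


LZ78 encoding steps:
Dictionary: {0: ''}
Step 1: w='' (idx 0), next='b' -> output (0, 'b'), add 'b' as idx 1
Step 2: w='' (idx 0), next='c' -> output (0, 'c'), add 'c' as idx 2
Step 3: w='c' (idx 2), next='b' -> output (2, 'b'), add 'cb' as idx 3
Step 4: w='cb' (idx 3), next='c' -> output (3, 'c'), add 'cbc' as idx 4
Step 5: w='b' (idx 1), next='c' -> output (1, 'c'), add 'bc' as idx 5


Encoded: [(0, 'b'), (0, 'c'), (2, 'b'), (3, 'c'), (1, 'c')]


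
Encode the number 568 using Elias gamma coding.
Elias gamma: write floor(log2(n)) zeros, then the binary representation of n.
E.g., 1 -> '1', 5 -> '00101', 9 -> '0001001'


num_bits = floor(log2(568)) + 1 = 10
leading_zeros = num_bits - 1 = 9
binary(568) = 1000111000

Elias gamma(568) = '000000000' + '1000111000' = 0000000001000111000 (19 bits)


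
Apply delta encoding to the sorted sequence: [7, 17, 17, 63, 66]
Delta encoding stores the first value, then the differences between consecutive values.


First value: 7
Deltas:
  17 - 7 = 10
  17 - 17 = 0
  63 - 17 = 46
  66 - 63 = 3


Delta encoded: [7, 10, 0, 46, 3]


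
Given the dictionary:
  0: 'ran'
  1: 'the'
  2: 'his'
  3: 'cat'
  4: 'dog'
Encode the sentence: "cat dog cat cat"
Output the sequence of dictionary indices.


Look up each word in the dictionary:
  'cat' -> 3
  'dog' -> 4
  'cat' -> 3
  'cat' -> 3

Encoded: [3, 4, 3, 3]


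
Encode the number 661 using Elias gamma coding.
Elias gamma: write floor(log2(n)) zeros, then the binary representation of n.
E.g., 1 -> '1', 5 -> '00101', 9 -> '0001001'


num_bits = floor(log2(661)) + 1 = 10
leading_zeros = num_bits - 1 = 9
binary(661) = 1010010101

Elias gamma(661) = '000000000' + '1010010101' = 0000000001010010101 (19 bits)


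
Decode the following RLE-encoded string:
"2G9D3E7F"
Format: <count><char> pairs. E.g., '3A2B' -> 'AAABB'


Expanding each <count><char> pair:
  2G -> 'GG'
  9D -> 'DDDDDDDDD'
  3E -> 'EEE'
  7F -> 'FFFFFFF'

Decoded = GGDDDDDDDDDEEEFFFFFFF


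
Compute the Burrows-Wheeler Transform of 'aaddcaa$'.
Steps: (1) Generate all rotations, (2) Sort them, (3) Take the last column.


Rotations (sorted):
  0: $aaddcaa -> last char: a
  1: a$aaddca -> last char: a
  2: aa$aaddc -> last char: c
  3: aaddcaa$ -> last char: $
  4: addcaa$a -> last char: a
  5: caa$aadd -> last char: d
  6: dcaa$aad -> last char: d
  7: ddcaa$aa -> last char: a


BWT = aac$adda


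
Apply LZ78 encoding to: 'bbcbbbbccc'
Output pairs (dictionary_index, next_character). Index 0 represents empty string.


LZ78 encoding steps:
Dictionary: {0: ''}
Step 1: w='' (idx 0), next='b' -> output (0, 'b'), add 'b' as idx 1
Step 2: w='b' (idx 1), next='c' -> output (1, 'c'), add 'bc' as idx 2
Step 3: w='b' (idx 1), next='b' -> output (1, 'b'), add 'bb' as idx 3
Step 4: w='bb' (idx 3), next='c' -> output (3, 'c'), add 'bbc' as idx 4
Step 5: w='' (idx 0), next='c' -> output (0, 'c'), add 'c' as idx 5
Step 6: w='c' (idx 5), end of input -> output (5, '')


Encoded: [(0, 'b'), (1, 'c'), (1, 'b'), (3, 'c'), (0, 'c'), (5, '')]


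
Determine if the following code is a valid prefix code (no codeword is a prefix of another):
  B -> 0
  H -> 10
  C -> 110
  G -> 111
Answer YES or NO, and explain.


Checking each pair (does one codeword prefix another?):
  B='0' vs H='10': no prefix
  B='0' vs C='110': no prefix
  B='0' vs G='111': no prefix
  H='10' vs B='0': no prefix
  H='10' vs C='110': no prefix
  H='10' vs G='111': no prefix
  C='110' vs B='0': no prefix
  C='110' vs H='10': no prefix
  C='110' vs G='111': no prefix
  G='111' vs B='0': no prefix
  G='111' vs H='10': no prefix
  G='111' vs C='110': no prefix
No violation found over all pairs.

YES -- this is a valid prefix code. No codeword is a prefix of any other codeword.


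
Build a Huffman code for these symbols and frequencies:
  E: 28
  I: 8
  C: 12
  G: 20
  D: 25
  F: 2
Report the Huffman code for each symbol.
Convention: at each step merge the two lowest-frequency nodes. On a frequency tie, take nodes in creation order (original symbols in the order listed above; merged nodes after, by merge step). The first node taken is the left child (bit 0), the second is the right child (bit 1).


Huffman tree construction:
Step 1: Merge F(2) + I(8) = 10
Step 2: Merge (F+I)(10) + C(12) = 22
Step 3: Merge G(20) + ((F+I)+C)(22) = 42
Step 4: Merge D(25) + E(28) = 53
Step 5: Merge (G+((F+I)+C))(42) + (D+E)(53) = 95
Read each symbol's code off the tree from the root (left child = 0, right child = 1).

Codes:
  E: 11 (length 2)
  I: 0101 (length 4)
  C: 011 (length 3)
  G: 00 (length 2)
  D: 10 (length 2)
  F: 0100 (length 4)
Average code length: 222/95 = 2.3368 bits/symbol


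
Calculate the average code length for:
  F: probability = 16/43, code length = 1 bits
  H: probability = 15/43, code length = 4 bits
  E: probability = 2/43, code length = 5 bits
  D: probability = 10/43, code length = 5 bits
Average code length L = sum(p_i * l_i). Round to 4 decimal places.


Weighted contributions p_i * l_i:
  F: (16/43) * 1 = 16/43
  H: (15/43) * 4 = 60/43
  E: (2/43) * 5 = 10/43
  D: (10/43) * 5 = 50/43
Sum = (16 + 60 + 10 + 50)/43 = 136/43

L = 136/43 = 3.1628 bits/symbol


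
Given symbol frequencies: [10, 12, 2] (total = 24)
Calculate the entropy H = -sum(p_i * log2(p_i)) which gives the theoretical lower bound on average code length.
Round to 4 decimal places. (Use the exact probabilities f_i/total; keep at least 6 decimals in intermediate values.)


Per-symbol terms -p_i * log2(p_i) with p_i = f_i/24:
  p = 10/24 = 0.416667: log2(p) = -1.263034, -p*log2(p) = 0.526264
  p = 12/24 = 0.500000: log2(p) = -1.000000, -p*log2(p) = 0.500000
  p = 2/24 = 0.083333: log2(p) = -3.584963, -p*log2(p) = 0.298747
H = 0.526264 + 0.500000 + 0.298747 = 1.325011

H = 1.325 bits/symbol


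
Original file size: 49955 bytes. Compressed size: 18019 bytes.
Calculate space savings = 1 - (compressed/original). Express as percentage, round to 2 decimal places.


ratio = compressed/original = 18019/49955 = 0.360705
savings = 1 - ratio = 1 - 0.360705 = 0.639295
as a percentage: 0.639295 * 100 = 63.93%

Space savings = 1 - 18019/49955 = 63.93%


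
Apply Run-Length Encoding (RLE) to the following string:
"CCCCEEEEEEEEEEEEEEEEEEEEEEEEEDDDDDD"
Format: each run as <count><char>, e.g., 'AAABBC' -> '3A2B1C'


Scanning runs left to right:
  i=0: run of 'C' x 4 -> '4C'
  i=4: run of 'E' x 25 -> '25E'
  i=29: run of 'D' x 6 -> '6D'

RLE = 4C25E6D


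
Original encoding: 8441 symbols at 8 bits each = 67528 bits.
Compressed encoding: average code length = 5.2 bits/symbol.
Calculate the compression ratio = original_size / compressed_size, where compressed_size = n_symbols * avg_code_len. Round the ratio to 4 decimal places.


original_size = n_symbols * orig_bits = 8441 * 8 = 67528 bits
compressed_size = n_symbols * avg_code_len = 8441 * 5.2 = 43893.2 bits
ratio = original_size / compressed_size = 67528 / 43893.2 = 1.5385

Compression ratio = 1.5385


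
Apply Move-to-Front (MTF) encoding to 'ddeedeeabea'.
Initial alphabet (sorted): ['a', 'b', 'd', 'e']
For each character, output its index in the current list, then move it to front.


MTF encoding:
'd': index 2 in ['a', 'b', 'd', 'e'] -> ['d', 'a', 'b', 'e']
'd': index 0 in ['d', 'a', 'b', 'e'] -> ['d', 'a', 'b', 'e']
'e': index 3 in ['d', 'a', 'b', 'e'] -> ['e', 'd', 'a', 'b']
'e': index 0 in ['e', 'd', 'a', 'b'] -> ['e', 'd', 'a', 'b']
'd': index 1 in ['e', 'd', 'a', 'b'] -> ['d', 'e', 'a', 'b']
'e': index 1 in ['d', 'e', 'a', 'b'] -> ['e', 'd', 'a', 'b']
'e': index 0 in ['e', 'd', 'a', 'b'] -> ['e', 'd', 'a', 'b']
'a': index 2 in ['e', 'd', 'a', 'b'] -> ['a', 'e', 'd', 'b']
'b': index 3 in ['a', 'e', 'd', 'b'] -> ['b', 'a', 'e', 'd']
'e': index 2 in ['b', 'a', 'e', 'd'] -> ['e', 'b', 'a', 'd']
'a': index 2 in ['e', 'b', 'a', 'd'] -> ['a', 'e', 'b', 'd']


Output: [2, 0, 3, 0, 1, 1, 0, 2, 3, 2, 2]


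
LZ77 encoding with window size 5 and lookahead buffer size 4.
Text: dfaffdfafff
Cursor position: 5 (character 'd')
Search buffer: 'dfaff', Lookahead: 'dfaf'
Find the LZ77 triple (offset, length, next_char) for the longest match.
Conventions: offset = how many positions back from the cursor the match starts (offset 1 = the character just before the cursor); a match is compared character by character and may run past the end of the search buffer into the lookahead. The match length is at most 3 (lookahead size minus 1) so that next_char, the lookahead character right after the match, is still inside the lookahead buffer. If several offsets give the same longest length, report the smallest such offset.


Try each offset into the search buffer:
  offset=1 (pos 4, char 'f'): match length 0
  offset=2 (pos 3, char 'f'): match length 0
  offset=3 (pos 2, char 'a'): match length 0
  offset=4 (pos 1, char 'f'): match length 0
  offset=5 (pos 0, char 'd'): match length 3
Longest match has length 3 at offset 5.
next_char = character at position 5 + 3 = 8 -> 'f'

Best match: offset=5, length=3 (matching 'dfa' starting at position 0)
LZ77 triple: (5, 3, 'f')


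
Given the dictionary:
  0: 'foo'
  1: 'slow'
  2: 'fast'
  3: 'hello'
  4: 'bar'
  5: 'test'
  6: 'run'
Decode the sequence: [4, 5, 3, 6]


Look up each index in the dictionary:
  4 -> 'bar'
  5 -> 'test'
  3 -> 'hello'
  6 -> 'run'

Decoded: "bar test hello run"


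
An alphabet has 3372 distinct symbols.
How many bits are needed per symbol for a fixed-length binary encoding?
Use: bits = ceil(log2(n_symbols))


log2(3372) = 11.7194
Bracket: 2^11 = 2048 < 3372 <= 2^12 = 4096
So ceil(log2(3372)) = 12

bits = ceil(log2(3372)) = ceil(11.7194) = 12 bits


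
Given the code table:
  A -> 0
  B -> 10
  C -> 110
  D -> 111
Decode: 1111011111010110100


Decoding:
111 -> D
10 -> B
111 -> D
110 -> C
10 -> B
110 -> C
10 -> B
0 -> A


Result: DBDCBCBA


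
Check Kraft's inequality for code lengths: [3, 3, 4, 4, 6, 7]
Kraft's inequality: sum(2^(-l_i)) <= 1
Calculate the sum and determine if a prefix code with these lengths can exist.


Sum = 2^(-3) + 2^(-3) + 2^(-4) + 2^(-4) + 2^(-6) + 2^(-7)
    = 0.125 + 0.125 + 0.0625 + 0.0625 + 0.015625 + 0.0078125
    = 51/128 = 0.3984375
Since 0.3984375 <= 1, Kraft's inequality IS satisfied.
A prefix code with these lengths CAN exist.

Kraft sum = 0.3984375. Satisfied.


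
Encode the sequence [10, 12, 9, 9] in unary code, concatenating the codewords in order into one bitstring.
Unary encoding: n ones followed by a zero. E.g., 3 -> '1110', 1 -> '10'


Encode each number as n ones followed by a terminating 0:
  10 -> 11111111110 (11 bits)
  12 -> 1111111111110 (13 bits)
  9 -> 1111111110 (10 bits)
  9 -> 1111111110 (10 bits)
Total length = 11 + 13 + 10 + 10 = 44 bits.

Unary([10, 12, 9, 9]) = 11111111110111111111111011111111101111111110 (44 bits)


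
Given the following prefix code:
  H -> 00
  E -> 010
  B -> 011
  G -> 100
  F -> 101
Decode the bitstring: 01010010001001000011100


Decoding step by step:
Bits 010 -> E
Bits 100 -> G
Bits 100 -> G
Bits 010 -> E
Bits 010 -> E
Bits 00 -> H
Bits 011 -> B
Bits 100 -> G


Decoded message: EGGEEHBG


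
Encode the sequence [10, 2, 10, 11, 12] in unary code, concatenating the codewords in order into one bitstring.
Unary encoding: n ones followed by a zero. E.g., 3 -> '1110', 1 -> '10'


Encode each number as n ones followed by a terminating 0:
  10 -> 11111111110 (11 bits)
  2 -> 110 (3 bits)
  10 -> 11111111110 (11 bits)
  11 -> 111111111110 (12 bits)
  12 -> 1111111111110 (13 bits)
Total length = 11 + 3 + 11 + 12 + 13 = 50 bits.

Unary([10, 2, 10, 11, 12]) = 11111111110110111111111101111111111101111111111110 (50 bits)


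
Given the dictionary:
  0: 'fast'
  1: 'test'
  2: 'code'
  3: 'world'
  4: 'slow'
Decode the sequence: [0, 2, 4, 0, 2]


Look up each index in the dictionary:
  0 -> 'fast'
  2 -> 'code'
  4 -> 'slow'
  0 -> 'fast'
  2 -> 'code'

Decoded: "fast code slow fast code"


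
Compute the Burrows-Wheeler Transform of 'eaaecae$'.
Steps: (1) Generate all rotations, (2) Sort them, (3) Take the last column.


Rotations (sorted):
  0: $eaaecae -> last char: e
  1: aaecae$e -> last char: e
  2: ae$eaaec -> last char: c
  3: aecae$ea -> last char: a
  4: cae$eaae -> last char: e
  5: e$eaaeca -> last char: a
  6: eaaecae$ -> last char: $
  7: ecae$eaa -> last char: a


BWT = eecaea$a


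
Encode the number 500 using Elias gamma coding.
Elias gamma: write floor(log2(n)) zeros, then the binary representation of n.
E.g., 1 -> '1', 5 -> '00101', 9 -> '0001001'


num_bits = floor(log2(500)) + 1 = 9
leading_zeros = num_bits - 1 = 8
binary(500) = 111110100

Elias gamma(500) = '00000000' + '111110100' = 00000000111110100 (17 bits)


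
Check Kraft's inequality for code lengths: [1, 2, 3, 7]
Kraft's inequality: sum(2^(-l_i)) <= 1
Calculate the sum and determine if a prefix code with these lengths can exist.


Sum = 2^(-1) + 2^(-2) + 2^(-3) + 2^(-7)
    = 0.5 + 0.25 + 0.125 + 0.0078125
    = 113/128 = 0.8828125
Since 0.8828125 <= 1, Kraft's inequality IS satisfied.
A prefix code with these lengths CAN exist.

Kraft sum = 0.8828125. Satisfied.


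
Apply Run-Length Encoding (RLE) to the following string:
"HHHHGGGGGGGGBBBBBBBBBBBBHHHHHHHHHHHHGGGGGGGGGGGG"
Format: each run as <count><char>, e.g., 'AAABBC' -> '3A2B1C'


Scanning runs left to right:
  i=0: run of 'H' x 4 -> '4H'
  i=4: run of 'G' x 8 -> '8G'
  i=12: run of 'B' x 12 -> '12B'
  i=24: run of 'H' x 12 -> '12H'
  i=36: run of 'G' x 12 -> '12G'

RLE = 4H8G12B12H12G


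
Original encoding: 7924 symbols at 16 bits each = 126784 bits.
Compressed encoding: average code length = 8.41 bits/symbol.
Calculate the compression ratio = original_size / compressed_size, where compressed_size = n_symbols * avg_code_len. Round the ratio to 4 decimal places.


original_size = n_symbols * orig_bits = 7924 * 16 = 126784 bits
compressed_size = n_symbols * avg_code_len = 7924 * 8.41 = 66640.84 bits
ratio = original_size / compressed_size = 126784 / 66640.84 = 1.9025

Compression ratio = 1.9025


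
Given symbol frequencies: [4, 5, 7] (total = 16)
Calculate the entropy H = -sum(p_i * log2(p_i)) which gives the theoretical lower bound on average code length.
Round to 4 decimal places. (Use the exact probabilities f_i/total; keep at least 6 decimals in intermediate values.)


Per-symbol terms -p_i * log2(p_i) with p_i = f_i/16:
  p = 4/16 = 0.250000: log2(p) = -2.000000, -p*log2(p) = 0.500000
  p = 5/16 = 0.312500: log2(p) = -1.678072, -p*log2(p) = 0.524397
  p = 7/16 = 0.437500: log2(p) = -1.192645, -p*log2(p) = 0.521782
H = 0.500000 + 0.524397 + 0.521782 = 1.546179

H = 1.5462 bits/symbol


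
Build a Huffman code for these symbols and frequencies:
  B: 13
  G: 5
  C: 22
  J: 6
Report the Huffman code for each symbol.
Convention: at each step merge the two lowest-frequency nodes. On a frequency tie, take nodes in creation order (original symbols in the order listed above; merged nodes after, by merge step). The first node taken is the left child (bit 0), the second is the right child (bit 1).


Huffman tree construction:
Step 1: Merge G(5) + J(6) = 11
Step 2: Merge (G+J)(11) + B(13) = 24
Step 3: Merge C(22) + ((G+J)+B)(24) = 46
Read each symbol's code off the tree from the root (left child = 0, right child = 1).

Codes:
  B: 11 (length 2)
  G: 100 (length 3)
  C: 0 (length 1)
  J: 101 (length 3)
Average code length: 81/46 = 1.7609 bits/symbol


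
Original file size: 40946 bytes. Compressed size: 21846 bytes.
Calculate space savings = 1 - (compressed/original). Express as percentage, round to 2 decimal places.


ratio = compressed/original = 21846/40946 = 0.533532
savings = 1 - ratio = 1 - 0.533532 = 0.466468
as a percentage: 0.466468 * 100 = 46.65%

Space savings = 1 - 21846/40946 = 46.65%


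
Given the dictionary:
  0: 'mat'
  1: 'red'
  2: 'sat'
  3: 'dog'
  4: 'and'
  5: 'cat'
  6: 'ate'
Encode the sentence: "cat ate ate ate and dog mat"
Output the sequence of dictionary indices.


Look up each word in the dictionary:
  'cat' -> 5
  'ate' -> 6
  'ate' -> 6
  'ate' -> 6
  'and' -> 4
  'dog' -> 3
  'mat' -> 0

Encoded: [5, 6, 6, 6, 4, 3, 0]


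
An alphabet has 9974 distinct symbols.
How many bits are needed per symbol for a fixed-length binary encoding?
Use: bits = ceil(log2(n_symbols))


log2(9974) = 13.284
Bracket: 2^13 = 8192 < 9974 <= 2^14 = 16384
So ceil(log2(9974)) = 14

bits = ceil(log2(9974)) = ceil(13.284) = 14 bits


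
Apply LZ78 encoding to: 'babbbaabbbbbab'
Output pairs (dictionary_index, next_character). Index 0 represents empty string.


LZ78 encoding steps:
Dictionary: {0: ''}
Step 1: w='' (idx 0), next='b' -> output (0, 'b'), add 'b' as idx 1
Step 2: w='' (idx 0), next='a' -> output (0, 'a'), add 'a' as idx 2
Step 3: w='b' (idx 1), next='b' -> output (1, 'b'), add 'bb' as idx 3
Step 4: w='b' (idx 1), next='a' -> output (1, 'a'), add 'ba' as idx 4
Step 5: w='a' (idx 2), next='b' -> output (2, 'b'), add 'ab' as idx 5
Step 6: w='bb' (idx 3), next='b' -> output (3, 'b'), add 'bbb' as idx 6
Step 7: w='ba' (idx 4), next='b' -> output (4, 'b'), add 'bab' as idx 7


Encoded: [(0, 'b'), (0, 'a'), (1, 'b'), (1, 'a'), (2, 'b'), (3, 'b'), (4, 'b')]


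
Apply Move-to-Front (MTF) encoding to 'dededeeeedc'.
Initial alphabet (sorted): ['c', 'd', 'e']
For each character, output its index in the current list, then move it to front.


MTF encoding:
'd': index 1 in ['c', 'd', 'e'] -> ['d', 'c', 'e']
'e': index 2 in ['d', 'c', 'e'] -> ['e', 'd', 'c']
'd': index 1 in ['e', 'd', 'c'] -> ['d', 'e', 'c']
'e': index 1 in ['d', 'e', 'c'] -> ['e', 'd', 'c']
'd': index 1 in ['e', 'd', 'c'] -> ['d', 'e', 'c']
'e': index 1 in ['d', 'e', 'c'] -> ['e', 'd', 'c']
'e': index 0 in ['e', 'd', 'c'] -> ['e', 'd', 'c']
'e': index 0 in ['e', 'd', 'c'] -> ['e', 'd', 'c']
'e': index 0 in ['e', 'd', 'c'] -> ['e', 'd', 'c']
'd': index 1 in ['e', 'd', 'c'] -> ['d', 'e', 'c']
'c': index 2 in ['d', 'e', 'c'] -> ['c', 'd', 'e']


Output: [1, 2, 1, 1, 1, 1, 0, 0, 0, 1, 2]


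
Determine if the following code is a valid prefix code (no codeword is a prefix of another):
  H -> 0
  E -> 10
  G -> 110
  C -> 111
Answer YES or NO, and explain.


Checking each pair (does one codeword prefix another?):
  H='0' vs E='10': no prefix
  H='0' vs G='110': no prefix
  H='0' vs C='111': no prefix
  E='10' vs H='0': no prefix
  E='10' vs G='110': no prefix
  E='10' vs C='111': no prefix
  G='110' vs H='0': no prefix
  G='110' vs E='10': no prefix
  G='110' vs C='111': no prefix
  C='111' vs H='0': no prefix
  C='111' vs E='10': no prefix
  C='111' vs G='110': no prefix
No violation found over all pairs.

YES -- this is a valid prefix code. No codeword is a prefix of any other codeword.


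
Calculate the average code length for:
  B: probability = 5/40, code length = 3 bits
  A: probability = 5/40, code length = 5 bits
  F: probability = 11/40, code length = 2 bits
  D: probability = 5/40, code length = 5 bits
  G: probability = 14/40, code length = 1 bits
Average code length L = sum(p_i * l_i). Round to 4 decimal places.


Weighted contributions p_i * l_i:
  B: (5/40) * 3 = 15/40
  A: (5/40) * 5 = 25/40
  F: (11/40) * 2 = 22/40
  D: (5/40) * 5 = 25/40
  G: (14/40) * 1 = 14/40
Sum = (15 + 25 + 22 + 25 + 14)/40 = 101/40

L = 101/40 = 2.5250 bits/symbol


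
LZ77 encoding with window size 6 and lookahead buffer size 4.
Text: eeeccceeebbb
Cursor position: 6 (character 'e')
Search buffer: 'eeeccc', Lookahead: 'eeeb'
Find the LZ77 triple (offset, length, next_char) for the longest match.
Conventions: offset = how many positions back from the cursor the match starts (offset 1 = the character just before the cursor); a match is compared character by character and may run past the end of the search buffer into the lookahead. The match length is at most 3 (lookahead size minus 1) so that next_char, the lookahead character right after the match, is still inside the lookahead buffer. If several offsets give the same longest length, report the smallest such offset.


Try each offset into the search buffer:
  offset=1 (pos 5, char 'c'): match length 0
  offset=2 (pos 4, char 'c'): match length 0
  offset=3 (pos 3, char 'c'): match length 0
  offset=4 (pos 2, char 'e'): match length 1
  offset=5 (pos 1, char 'e'): match length 2
  offset=6 (pos 0, char 'e'): match length 3
Longest match has length 3 at offset 6.
next_char = character at position 6 + 3 = 9 -> 'b'

Best match: offset=6, length=3 (matching 'eee' starting at position 0)
LZ77 triple: (6, 3, 'b')


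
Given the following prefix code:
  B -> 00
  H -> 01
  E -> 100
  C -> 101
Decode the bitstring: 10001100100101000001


Decoding step by step:
Bits 100 -> E
Bits 01 -> H
Bits 100 -> E
Bits 100 -> E
Bits 101 -> C
Bits 00 -> B
Bits 00 -> B
Bits 01 -> H


Decoded message: EHEECBBH


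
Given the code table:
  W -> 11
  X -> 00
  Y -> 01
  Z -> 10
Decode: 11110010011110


Decoding:
11 -> W
11 -> W
00 -> X
10 -> Z
01 -> Y
11 -> W
10 -> Z


Result: WWXZYWZ


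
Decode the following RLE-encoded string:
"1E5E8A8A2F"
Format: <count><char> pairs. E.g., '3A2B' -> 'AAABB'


Expanding each <count><char> pair:
  1E -> 'E'
  5E -> 'EEEEE'
  8A -> 'AAAAAAAA'
  8A -> 'AAAAAAAA'
  2F -> 'FF'

Decoded = EEEEEEAAAAAAAAAAAAAAAAFF


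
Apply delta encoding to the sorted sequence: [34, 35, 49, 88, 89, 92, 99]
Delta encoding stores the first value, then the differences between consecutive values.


First value: 34
Deltas:
  35 - 34 = 1
  49 - 35 = 14
  88 - 49 = 39
  89 - 88 = 1
  92 - 89 = 3
  99 - 92 = 7


Delta encoded: [34, 1, 14, 39, 1, 3, 7]


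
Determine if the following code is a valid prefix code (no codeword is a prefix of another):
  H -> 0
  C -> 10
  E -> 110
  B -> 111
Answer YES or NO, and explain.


Checking each pair (does one codeword prefix another?):
  H='0' vs C='10': no prefix
  H='0' vs E='110': no prefix
  H='0' vs B='111': no prefix
  C='10' vs H='0': no prefix
  C='10' vs E='110': no prefix
  C='10' vs B='111': no prefix
  E='110' vs H='0': no prefix
  E='110' vs C='10': no prefix
  E='110' vs B='111': no prefix
  B='111' vs H='0': no prefix
  B='111' vs C='10': no prefix
  B='111' vs E='110': no prefix
No violation found over all pairs.

YES -- this is a valid prefix code. No codeword is a prefix of any other codeword.


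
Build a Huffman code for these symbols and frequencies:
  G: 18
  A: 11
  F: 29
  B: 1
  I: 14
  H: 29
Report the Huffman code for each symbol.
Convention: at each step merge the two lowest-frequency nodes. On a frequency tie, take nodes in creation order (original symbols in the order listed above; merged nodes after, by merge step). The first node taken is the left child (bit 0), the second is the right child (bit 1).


Huffman tree construction:
Step 1: Merge B(1) + A(11) = 12
Step 2: Merge (B+A)(12) + I(14) = 26
Step 3: Merge G(18) + ((B+A)+I)(26) = 44
Step 4: Merge F(29) + H(29) = 58
Step 5: Merge (G+((B+A)+I))(44) + (F+H)(58) = 102
Read each symbol's code off the tree from the root (left child = 0, right child = 1).

Codes:
  G: 00 (length 2)
  A: 0101 (length 4)
  F: 10 (length 2)
  B: 0100 (length 4)
  I: 011 (length 3)
  H: 11 (length 2)
Average code length: 242/102 = 2.3725 bits/symbol


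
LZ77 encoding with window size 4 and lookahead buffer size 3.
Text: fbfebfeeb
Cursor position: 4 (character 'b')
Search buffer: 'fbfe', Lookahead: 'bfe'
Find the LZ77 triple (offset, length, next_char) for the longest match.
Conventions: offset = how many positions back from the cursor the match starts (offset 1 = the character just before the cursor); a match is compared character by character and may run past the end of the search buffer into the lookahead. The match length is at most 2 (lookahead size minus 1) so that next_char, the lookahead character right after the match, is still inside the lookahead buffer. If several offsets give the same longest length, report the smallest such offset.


Try each offset into the search buffer:
  offset=1 (pos 3, char 'e'): match length 0
  offset=2 (pos 2, char 'f'): match length 0
  offset=3 (pos 1, char 'b'): match length 2
  offset=4 (pos 0, char 'f'): match length 0
Longest match has length 2 at offset 3.
next_char = character at position 4 + 2 = 6 -> 'e'

Best match: offset=3, length=2 (matching 'bf' starting at position 1)
LZ77 triple: (3, 2, 'e')


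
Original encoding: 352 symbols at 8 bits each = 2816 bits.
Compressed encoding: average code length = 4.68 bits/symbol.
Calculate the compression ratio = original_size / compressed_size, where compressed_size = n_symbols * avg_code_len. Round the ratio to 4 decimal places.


original_size = n_symbols * orig_bits = 352 * 8 = 2816 bits
compressed_size = n_symbols * avg_code_len = 352 * 4.68 = 1647.36 bits
ratio = original_size / compressed_size = 2816 / 1647.36 = 1.7094

Compression ratio = 1.7094


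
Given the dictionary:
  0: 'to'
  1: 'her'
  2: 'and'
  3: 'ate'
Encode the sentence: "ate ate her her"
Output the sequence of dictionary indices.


Look up each word in the dictionary:
  'ate' -> 3
  'ate' -> 3
  'her' -> 1
  'her' -> 1

Encoded: [3, 3, 1, 1]


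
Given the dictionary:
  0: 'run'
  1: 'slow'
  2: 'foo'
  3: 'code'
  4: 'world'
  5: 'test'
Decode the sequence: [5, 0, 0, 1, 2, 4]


Look up each index in the dictionary:
  5 -> 'test'
  0 -> 'run'
  0 -> 'run'
  1 -> 'slow'
  2 -> 'foo'
  4 -> 'world'

Decoded: "test run run slow foo world"


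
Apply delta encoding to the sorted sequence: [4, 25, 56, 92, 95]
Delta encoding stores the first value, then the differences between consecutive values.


First value: 4
Deltas:
  25 - 4 = 21
  56 - 25 = 31
  92 - 56 = 36
  95 - 92 = 3


Delta encoded: [4, 21, 31, 36, 3]


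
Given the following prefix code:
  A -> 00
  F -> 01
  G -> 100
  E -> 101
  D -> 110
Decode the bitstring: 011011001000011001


Decoding step by step:
Bits 01 -> F
Bits 101 -> E
Bits 100 -> G
Bits 100 -> G
Bits 00 -> A
Bits 110 -> D
Bits 01 -> F


Decoded message: FEGGADF


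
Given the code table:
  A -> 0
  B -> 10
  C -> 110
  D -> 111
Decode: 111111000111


Decoding:
111 -> D
111 -> D
0 -> A
0 -> A
0 -> A
111 -> D


Result: DDAAAD


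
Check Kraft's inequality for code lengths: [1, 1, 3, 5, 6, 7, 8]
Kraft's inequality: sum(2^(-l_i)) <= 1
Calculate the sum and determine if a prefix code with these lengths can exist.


Sum = 2^(-1) + 2^(-1) + 2^(-3) + 2^(-5) + 2^(-6) + 2^(-7) + 2^(-8)
    = 0.5 + 0.5 + 0.125 + 0.03125 + 0.015625 + 0.0078125 + 0.00390625
    = 303/256 = 1.18359375
Since 1.18359375 > 1, Kraft's inequality is NOT satisfied.
A prefix code with these lengths CANNOT exist.

Kraft sum = 1.18359375. Not satisfied.


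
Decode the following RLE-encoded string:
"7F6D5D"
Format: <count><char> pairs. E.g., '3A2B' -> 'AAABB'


Expanding each <count><char> pair:
  7F -> 'FFFFFFF'
  6D -> 'DDDDDD'
  5D -> 'DDDDD'

Decoded = FFFFFFFDDDDDDDDDDD


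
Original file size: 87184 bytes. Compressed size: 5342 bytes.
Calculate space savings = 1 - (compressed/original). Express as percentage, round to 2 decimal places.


ratio = compressed/original = 5342/87184 = 0.061273
savings = 1 - ratio = 1 - 0.061273 = 0.938727
as a percentage: 0.938727 * 100 = 93.87%

Space savings = 1 - 5342/87184 = 93.87%


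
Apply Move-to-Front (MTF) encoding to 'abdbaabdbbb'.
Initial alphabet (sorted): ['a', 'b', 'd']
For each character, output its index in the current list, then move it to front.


MTF encoding:
'a': index 0 in ['a', 'b', 'd'] -> ['a', 'b', 'd']
'b': index 1 in ['a', 'b', 'd'] -> ['b', 'a', 'd']
'd': index 2 in ['b', 'a', 'd'] -> ['d', 'b', 'a']
'b': index 1 in ['d', 'b', 'a'] -> ['b', 'd', 'a']
'a': index 2 in ['b', 'd', 'a'] -> ['a', 'b', 'd']
'a': index 0 in ['a', 'b', 'd'] -> ['a', 'b', 'd']
'b': index 1 in ['a', 'b', 'd'] -> ['b', 'a', 'd']
'd': index 2 in ['b', 'a', 'd'] -> ['d', 'b', 'a']
'b': index 1 in ['d', 'b', 'a'] -> ['b', 'd', 'a']
'b': index 0 in ['b', 'd', 'a'] -> ['b', 'd', 'a']
'b': index 0 in ['b', 'd', 'a'] -> ['b', 'd', 'a']


Output: [0, 1, 2, 1, 2, 0, 1, 2, 1, 0, 0]


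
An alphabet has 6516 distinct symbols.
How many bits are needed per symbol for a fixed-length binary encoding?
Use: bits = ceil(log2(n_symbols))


log2(6516) = 12.6698
Bracket: 2^12 = 4096 < 6516 <= 2^13 = 8192
So ceil(log2(6516)) = 13

bits = ceil(log2(6516)) = ceil(12.6698) = 13 bits


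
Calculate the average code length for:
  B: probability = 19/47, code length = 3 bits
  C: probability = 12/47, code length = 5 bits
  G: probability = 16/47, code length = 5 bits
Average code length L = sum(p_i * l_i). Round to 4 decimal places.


Weighted contributions p_i * l_i:
  B: (19/47) * 3 = 57/47
  C: (12/47) * 5 = 60/47
  G: (16/47) * 5 = 80/47
Sum = (57 + 60 + 80)/47 = 197/47

L = 197/47 = 4.1915 bits/symbol


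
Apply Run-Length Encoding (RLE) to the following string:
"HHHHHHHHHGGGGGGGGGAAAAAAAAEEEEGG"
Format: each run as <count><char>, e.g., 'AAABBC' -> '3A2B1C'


Scanning runs left to right:
  i=0: run of 'H' x 9 -> '9H'
  i=9: run of 'G' x 9 -> '9G'
  i=18: run of 'A' x 8 -> '8A'
  i=26: run of 'E' x 4 -> '4E'
  i=30: run of 'G' x 2 -> '2G'

RLE = 9H9G8A4E2G


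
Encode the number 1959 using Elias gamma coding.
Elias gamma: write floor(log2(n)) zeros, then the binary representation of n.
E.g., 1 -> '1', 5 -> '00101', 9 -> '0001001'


num_bits = floor(log2(1959)) + 1 = 11
leading_zeros = num_bits - 1 = 10
binary(1959) = 11110100111

Elias gamma(1959) = '0000000000' + '11110100111' = 000000000011110100111 (21 bits)


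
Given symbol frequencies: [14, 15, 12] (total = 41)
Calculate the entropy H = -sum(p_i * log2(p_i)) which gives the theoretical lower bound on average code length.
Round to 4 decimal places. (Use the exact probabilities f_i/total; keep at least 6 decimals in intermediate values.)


Per-symbol terms -p_i * log2(p_i) with p_i = f_i/41:
  p = 14/41 = 0.341463: log2(p) = -1.550197, -p*log2(p) = 0.529336
  p = 15/41 = 0.365854: log2(p) = -1.450661, -p*log2(p) = 0.530730
  p = 12/41 = 0.292683: log2(p) = -1.772590, -p*log2(p) = 0.518807
H = 0.529336 + 0.530730 + 0.518807 = 1.578873

H = 1.5789 bits/symbol


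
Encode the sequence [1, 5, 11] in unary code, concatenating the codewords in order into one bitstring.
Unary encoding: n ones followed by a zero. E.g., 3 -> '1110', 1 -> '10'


Encode each number as n ones followed by a terminating 0:
  1 -> 10 (2 bits)
  5 -> 111110 (6 bits)
  11 -> 111111111110 (12 bits)
Total length = 2 + 6 + 12 = 20 bits.

Unary([1, 5, 11]) = 10111110111111111110 (20 bits)


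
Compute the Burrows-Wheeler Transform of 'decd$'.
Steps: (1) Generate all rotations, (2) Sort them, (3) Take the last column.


Rotations (sorted):
  0: $decd -> last char: d
  1: cd$de -> last char: e
  2: d$dec -> last char: c
  3: decd$ -> last char: $
  4: ecd$d -> last char: d


BWT = dec$d


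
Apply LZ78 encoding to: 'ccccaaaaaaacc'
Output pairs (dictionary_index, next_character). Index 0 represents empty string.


LZ78 encoding steps:
Dictionary: {0: ''}
Step 1: w='' (idx 0), next='c' -> output (0, 'c'), add 'c' as idx 1
Step 2: w='c' (idx 1), next='c' -> output (1, 'c'), add 'cc' as idx 2
Step 3: w='c' (idx 1), next='a' -> output (1, 'a'), add 'ca' as idx 3
Step 4: w='' (idx 0), next='a' -> output (0, 'a'), add 'a' as idx 4
Step 5: w='a' (idx 4), next='a' -> output (4, 'a'), add 'aa' as idx 5
Step 6: w='aa' (idx 5), next='a' -> output (5, 'a'), add 'aaa' as idx 6
Step 7: w='cc' (idx 2), end of input -> output (2, '')


Encoded: [(0, 'c'), (1, 'c'), (1, 'a'), (0, 'a'), (4, 'a'), (5, 'a'), (2, '')]


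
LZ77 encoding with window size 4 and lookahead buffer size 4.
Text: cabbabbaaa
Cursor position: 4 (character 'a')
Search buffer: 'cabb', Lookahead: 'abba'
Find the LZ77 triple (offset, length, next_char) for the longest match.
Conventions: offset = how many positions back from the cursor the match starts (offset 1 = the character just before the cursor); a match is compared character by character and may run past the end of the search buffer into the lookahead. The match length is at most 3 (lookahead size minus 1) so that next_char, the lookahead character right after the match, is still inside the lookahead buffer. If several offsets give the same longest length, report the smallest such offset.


Try each offset into the search buffer:
  offset=1 (pos 3, char 'b'): match length 0
  offset=2 (pos 2, char 'b'): match length 0
  offset=3 (pos 1, char 'a'): match length 3
  offset=4 (pos 0, char 'c'): match length 0
Longest match has length 3 at offset 3.
next_char = character at position 4 + 3 = 7 -> 'a'

Best match: offset=3, length=3 (matching 'abb' starting at position 1)
LZ77 triple: (3, 3, 'a')


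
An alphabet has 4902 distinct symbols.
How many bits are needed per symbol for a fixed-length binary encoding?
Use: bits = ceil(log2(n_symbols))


log2(4902) = 12.2592
Bracket: 2^12 = 4096 < 4902 <= 2^13 = 8192
So ceil(log2(4902)) = 13

bits = ceil(log2(4902)) = ceil(12.2592) = 13 bits


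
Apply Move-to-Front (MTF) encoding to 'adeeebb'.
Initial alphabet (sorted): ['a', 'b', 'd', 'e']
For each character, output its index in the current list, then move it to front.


MTF encoding:
'a': index 0 in ['a', 'b', 'd', 'e'] -> ['a', 'b', 'd', 'e']
'd': index 2 in ['a', 'b', 'd', 'e'] -> ['d', 'a', 'b', 'e']
'e': index 3 in ['d', 'a', 'b', 'e'] -> ['e', 'd', 'a', 'b']
'e': index 0 in ['e', 'd', 'a', 'b'] -> ['e', 'd', 'a', 'b']
'e': index 0 in ['e', 'd', 'a', 'b'] -> ['e', 'd', 'a', 'b']
'b': index 3 in ['e', 'd', 'a', 'b'] -> ['b', 'e', 'd', 'a']
'b': index 0 in ['b', 'e', 'd', 'a'] -> ['b', 'e', 'd', 'a']


Output: [0, 2, 3, 0, 0, 3, 0]


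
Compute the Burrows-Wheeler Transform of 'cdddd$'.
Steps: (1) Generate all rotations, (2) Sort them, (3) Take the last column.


Rotations (sorted):
  0: $cdddd -> last char: d
  1: cdddd$ -> last char: $
  2: d$cddd -> last char: d
  3: dd$cdd -> last char: d
  4: ddd$cd -> last char: d
  5: dddd$c -> last char: c


BWT = d$dddc


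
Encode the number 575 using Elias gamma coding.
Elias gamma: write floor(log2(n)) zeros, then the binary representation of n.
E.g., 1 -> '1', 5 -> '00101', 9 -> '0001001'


num_bits = floor(log2(575)) + 1 = 10
leading_zeros = num_bits - 1 = 9
binary(575) = 1000111111

Elias gamma(575) = '000000000' + '1000111111' = 0000000001000111111 (19 bits)


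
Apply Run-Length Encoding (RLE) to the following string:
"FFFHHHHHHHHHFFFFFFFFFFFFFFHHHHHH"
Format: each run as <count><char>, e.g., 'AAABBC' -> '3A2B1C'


Scanning runs left to right:
  i=0: run of 'F' x 3 -> '3F'
  i=3: run of 'H' x 9 -> '9H'
  i=12: run of 'F' x 14 -> '14F'
  i=26: run of 'H' x 6 -> '6H'

RLE = 3F9H14F6H


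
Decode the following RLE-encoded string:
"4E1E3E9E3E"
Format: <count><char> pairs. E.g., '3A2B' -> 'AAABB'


Expanding each <count><char> pair:
  4E -> 'EEEE'
  1E -> 'E'
  3E -> 'EEE'
  9E -> 'EEEEEEEEE'
  3E -> 'EEE'

Decoded = EEEEEEEEEEEEEEEEEEEE


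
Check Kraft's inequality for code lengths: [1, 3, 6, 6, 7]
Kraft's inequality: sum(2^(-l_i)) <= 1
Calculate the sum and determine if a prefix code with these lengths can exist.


Sum = 2^(-1) + 2^(-3) + 2^(-6) + 2^(-6) + 2^(-7)
    = 0.5 + 0.125 + 0.015625 + 0.015625 + 0.0078125
    = 85/128 = 0.6640625
Since 0.6640625 <= 1, Kraft's inequality IS satisfied.
A prefix code with these lengths CAN exist.

Kraft sum = 0.6640625. Satisfied.
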